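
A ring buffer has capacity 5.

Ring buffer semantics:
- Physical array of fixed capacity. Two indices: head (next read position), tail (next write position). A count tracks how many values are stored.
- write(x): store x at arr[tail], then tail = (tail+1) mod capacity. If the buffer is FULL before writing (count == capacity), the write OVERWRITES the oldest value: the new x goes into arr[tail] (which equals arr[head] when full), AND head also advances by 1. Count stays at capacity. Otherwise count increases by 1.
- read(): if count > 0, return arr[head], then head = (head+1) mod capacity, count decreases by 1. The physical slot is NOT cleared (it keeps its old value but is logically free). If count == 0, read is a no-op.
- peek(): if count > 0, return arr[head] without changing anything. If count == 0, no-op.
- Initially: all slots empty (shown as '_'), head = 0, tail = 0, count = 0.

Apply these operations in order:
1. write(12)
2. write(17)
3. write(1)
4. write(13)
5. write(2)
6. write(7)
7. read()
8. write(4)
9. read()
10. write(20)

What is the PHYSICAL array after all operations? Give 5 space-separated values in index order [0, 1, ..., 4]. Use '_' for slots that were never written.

After op 1 (write(12)): arr=[12 _ _ _ _] head=0 tail=1 count=1
After op 2 (write(17)): arr=[12 17 _ _ _] head=0 tail=2 count=2
After op 3 (write(1)): arr=[12 17 1 _ _] head=0 tail=3 count=3
After op 4 (write(13)): arr=[12 17 1 13 _] head=0 tail=4 count=4
After op 5 (write(2)): arr=[12 17 1 13 2] head=0 tail=0 count=5
After op 6 (write(7)): arr=[7 17 1 13 2] head=1 tail=1 count=5
After op 7 (read()): arr=[7 17 1 13 2] head=2 tail=1 count=4
After op 8 (write(4)): arr=[7 4 1 13 2] head=2 tail=2 count=5
After op 9 (read()): arr=[7 4 1 13 2] head=3 tail=2 count=4
After op 10 (write(20)): arr=[7 4 20 13 2] head=3 tail=3 count=5

Answer: 7 4 20 13 2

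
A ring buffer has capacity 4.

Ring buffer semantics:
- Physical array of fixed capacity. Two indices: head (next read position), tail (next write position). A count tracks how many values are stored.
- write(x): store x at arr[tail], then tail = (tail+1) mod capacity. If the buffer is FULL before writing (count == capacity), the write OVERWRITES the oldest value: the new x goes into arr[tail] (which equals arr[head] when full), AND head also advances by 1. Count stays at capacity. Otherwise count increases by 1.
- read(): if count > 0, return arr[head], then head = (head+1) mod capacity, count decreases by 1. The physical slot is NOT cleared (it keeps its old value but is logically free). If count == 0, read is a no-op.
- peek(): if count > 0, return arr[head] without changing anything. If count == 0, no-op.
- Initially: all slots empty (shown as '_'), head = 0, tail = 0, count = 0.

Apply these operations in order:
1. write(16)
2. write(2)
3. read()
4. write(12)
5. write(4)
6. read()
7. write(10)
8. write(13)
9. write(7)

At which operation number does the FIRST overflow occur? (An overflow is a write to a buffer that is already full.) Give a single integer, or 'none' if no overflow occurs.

After op 1 (write(16)): arr=[16 _ _ _] head=0 tail=1 count=1
After op 2 (write(2)): arr=[16 2 _ _] head=0 tail=2 count=2
After op 3 (read()): arr=[16 2 _ _] head=1 tail=2 count=1
After op 4 (write(12)): arr=[16 2 12 _] head=1 tail=3 count=2
After op 5 (write(4)): arr=[16 2 12 4] head=1 tail=0 count=3
After op 6 (read()): arr=[16 2 12 4] head=2 tail=0 count=2
After op 7 (write(10)): arr=[10 2 12 4] head=2 tail=1 count=3
After op 8 (write(13)): arr=[10 13 12 4] head=2 tail=2 count=4
After op 9 (write(7)): arr=[10 13 7 4] head=3 tail=3 count=4

Answer: 9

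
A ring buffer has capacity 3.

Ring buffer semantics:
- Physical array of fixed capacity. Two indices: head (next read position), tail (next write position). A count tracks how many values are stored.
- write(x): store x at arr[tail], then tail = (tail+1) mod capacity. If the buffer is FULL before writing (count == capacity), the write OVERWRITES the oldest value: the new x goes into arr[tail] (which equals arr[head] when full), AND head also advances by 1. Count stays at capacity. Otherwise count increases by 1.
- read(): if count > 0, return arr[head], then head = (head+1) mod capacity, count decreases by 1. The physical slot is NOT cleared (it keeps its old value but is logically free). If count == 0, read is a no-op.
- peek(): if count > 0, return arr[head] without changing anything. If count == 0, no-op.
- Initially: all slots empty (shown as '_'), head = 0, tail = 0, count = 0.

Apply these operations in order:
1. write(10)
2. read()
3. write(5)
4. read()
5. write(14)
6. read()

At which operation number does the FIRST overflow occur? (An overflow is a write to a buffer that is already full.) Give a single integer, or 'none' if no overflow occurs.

After op 1 (write(10)): arr=[10 _ _] head=0 tail=1 count=1
After op 2 (read()): arr=[10 _ _] head=1 tail=1 count=0
After op 3 (write(5)): arr=[10 5 _] head=1 tail=2 count=1
After op 4 (read()): arr=[10 5 _] head=2 tail=2 count=0
After op 5 (write(14)): arr=[10 5 14] head=2 tail=0 count=1
After op 6 (read()): arr=[10 5 14] head=0 tail=0 count=0

Answer: none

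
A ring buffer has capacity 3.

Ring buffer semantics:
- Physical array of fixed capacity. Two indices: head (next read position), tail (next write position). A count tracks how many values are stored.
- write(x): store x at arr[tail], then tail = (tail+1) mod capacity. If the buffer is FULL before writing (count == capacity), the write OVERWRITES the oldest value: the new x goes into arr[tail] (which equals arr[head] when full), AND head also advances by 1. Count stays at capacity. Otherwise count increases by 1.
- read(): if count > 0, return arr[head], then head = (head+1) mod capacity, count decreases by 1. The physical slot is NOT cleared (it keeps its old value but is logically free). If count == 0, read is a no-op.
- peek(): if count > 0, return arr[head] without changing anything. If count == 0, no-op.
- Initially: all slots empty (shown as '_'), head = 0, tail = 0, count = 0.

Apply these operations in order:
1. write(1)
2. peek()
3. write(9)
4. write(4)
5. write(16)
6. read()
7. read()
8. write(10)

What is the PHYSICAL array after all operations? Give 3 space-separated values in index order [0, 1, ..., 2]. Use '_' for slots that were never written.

Answer: 16 10 4

Derivation:
After op 1 (write(1)): arr=[1 _ _] head=0 tail=1 count=1
After op 2 (peek()): arr=[1 _ _] head=0 tail=1 count=1
After op 3 (write(9)): arr=[1 9 _] head=0 tail=2 count=2
After op 4 (write(4)): arr=[1 9 4] head=0 tail=0 count=3
After op 5 (write(16)): arr=[16 9 4] head=1 tail=1 count=3
After op 6 (read()): arr=[16 9 4] head=2 tail=1 count=2
After op 7 (read()): arr=[16 9 4] head=0 tail=1 count=1
After op 8 (write(10)): arr=[16 10 4] head=0 tail=2 count=2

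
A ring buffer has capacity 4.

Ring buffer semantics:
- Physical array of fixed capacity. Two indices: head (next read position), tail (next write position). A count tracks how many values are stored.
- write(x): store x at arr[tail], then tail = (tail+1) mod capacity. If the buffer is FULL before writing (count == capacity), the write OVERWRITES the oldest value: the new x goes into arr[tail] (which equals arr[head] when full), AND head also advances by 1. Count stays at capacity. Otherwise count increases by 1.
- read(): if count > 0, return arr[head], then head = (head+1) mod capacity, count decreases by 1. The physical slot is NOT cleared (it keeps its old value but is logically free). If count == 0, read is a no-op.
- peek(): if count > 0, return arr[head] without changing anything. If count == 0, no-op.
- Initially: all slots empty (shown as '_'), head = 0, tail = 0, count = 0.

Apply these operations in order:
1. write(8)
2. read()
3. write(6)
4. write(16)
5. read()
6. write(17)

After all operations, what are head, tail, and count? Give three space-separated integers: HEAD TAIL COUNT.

After op 1 (write(8)): arr=[8 _ _ _] head=0 tail=1 count=1
After op 2 (read()): arr=[8 _ _ _] head=1 tail=1 count=0
After op 3 (write(6)): arr=[8 6 _ _] head=1 tail=2 count=1
After op 4 (write(16)): arr=[8 6 16 _] head=1 tail=3 count=2
After op 5 (read()): arr=[8 6 16 _] head=2 tail=3 count=1
After op 6 (write(17)): arr=[8 6 16 17] head=2 tail=0 count=2

Answer: 2 0 2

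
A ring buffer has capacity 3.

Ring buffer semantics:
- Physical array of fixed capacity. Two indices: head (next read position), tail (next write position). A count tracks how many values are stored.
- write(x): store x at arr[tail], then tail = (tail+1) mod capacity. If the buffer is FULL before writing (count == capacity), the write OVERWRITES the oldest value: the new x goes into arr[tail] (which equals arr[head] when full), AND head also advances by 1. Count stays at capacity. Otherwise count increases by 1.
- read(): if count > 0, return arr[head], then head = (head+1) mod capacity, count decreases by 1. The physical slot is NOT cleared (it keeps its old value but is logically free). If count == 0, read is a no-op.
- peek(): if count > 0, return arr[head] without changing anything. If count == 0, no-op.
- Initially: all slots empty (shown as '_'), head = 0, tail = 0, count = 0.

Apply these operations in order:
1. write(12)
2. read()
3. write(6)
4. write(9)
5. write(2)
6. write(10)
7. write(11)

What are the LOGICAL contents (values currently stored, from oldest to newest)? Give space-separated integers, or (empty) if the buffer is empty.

Answer: 2 10 11

Derivation:
After op 1 (write(12)): arr=[12 _ _] head=0 tail=1 count=1
After op 2 (read()): arr=[12 _ _] head=1 tail=1 count=0
After op 3 (write(6)): arr=[12 6 _] head=1 tail=2 count=1
After op 4 (write(9)): arr=[12 6 9] head=1 tail=0 count=2
After op 5 (write(2)): arr=[2 6 9] head=1 tail=1 count=3
After op 6 (write(10)): arr=[2 10 9] head=2 tail=2 count=3
After op 7 (write(11)): arr=[2 10 11] head=0 tail=0 count=3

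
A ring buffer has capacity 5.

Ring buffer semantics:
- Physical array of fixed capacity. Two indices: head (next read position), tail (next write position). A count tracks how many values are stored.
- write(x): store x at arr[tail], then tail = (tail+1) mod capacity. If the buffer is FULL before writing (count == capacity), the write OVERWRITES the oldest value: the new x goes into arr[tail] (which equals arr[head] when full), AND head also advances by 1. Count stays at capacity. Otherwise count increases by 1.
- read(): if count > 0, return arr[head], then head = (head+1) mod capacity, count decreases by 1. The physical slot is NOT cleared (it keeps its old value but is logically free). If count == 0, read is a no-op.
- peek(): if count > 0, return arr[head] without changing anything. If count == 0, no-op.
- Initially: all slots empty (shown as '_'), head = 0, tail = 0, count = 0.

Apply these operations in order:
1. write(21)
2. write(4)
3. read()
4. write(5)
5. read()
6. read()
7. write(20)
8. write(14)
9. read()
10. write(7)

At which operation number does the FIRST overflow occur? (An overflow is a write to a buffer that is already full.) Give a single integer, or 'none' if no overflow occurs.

Answer: none

Derivation:
After op 1 (write(21)): arr=[21 _ _ _ _] head=0 tail=1 count=1
After op 2 (write(4)): arr=[21 4 _ _ _] head=0 tail=2 count=2
After op 3 (read()): arr=[21 4 _ _ _] head=1 tail=2 count=1
After op 4 (write(5)): arr=[21 4 5 _ _] head=1 tail=3 count=2
After op 5 (read()): arr=[21 4 5 _ _] head=2 tail=3 count=1
After op 6 (read()): arr=[21 4 5 _ _] head=3 tail=3 count=0
After op 7 (write(20)): arr=[21 4 5 20 _] head=3 tail=4 count=1
After op 8 (write(14)): arr=[21 4 5 20 14] head=3 tail=0 count=2
After op 9 (read()): arr=[21 4 5 20 14] head=4 tail=0 count=1
After op 10 (write(7)): arr=[7 4 5 20 14] head=4 tail=1 count=2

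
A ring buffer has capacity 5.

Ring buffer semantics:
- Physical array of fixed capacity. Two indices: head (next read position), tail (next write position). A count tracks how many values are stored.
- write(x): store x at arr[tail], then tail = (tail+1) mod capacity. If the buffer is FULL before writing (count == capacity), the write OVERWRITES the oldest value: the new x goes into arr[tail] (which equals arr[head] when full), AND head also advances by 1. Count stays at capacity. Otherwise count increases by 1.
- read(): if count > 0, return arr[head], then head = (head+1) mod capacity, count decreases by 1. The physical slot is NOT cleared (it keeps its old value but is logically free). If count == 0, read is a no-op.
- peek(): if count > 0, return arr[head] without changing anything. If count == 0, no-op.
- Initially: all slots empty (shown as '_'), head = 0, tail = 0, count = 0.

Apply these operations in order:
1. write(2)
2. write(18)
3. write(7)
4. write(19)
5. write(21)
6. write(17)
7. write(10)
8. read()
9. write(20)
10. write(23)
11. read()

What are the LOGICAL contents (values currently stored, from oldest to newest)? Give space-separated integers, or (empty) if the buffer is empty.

Answer: 17 10 20 23

Derivation:
After op 1 (write(2)): arr=[2 _ _ _ _] head=0 tail=1 count=1
After op 2 (write(18)): arr=[2 18 _ _ _] head=0 tail=2 count=2
After op 3 (write(7)): arr=[2 18 7 _ _] head=0 tail=3 count=3
After op 4 (write(19)): arr=[2 18 7 19 _] head=0 tail=4 count=4
After op 5 (write(21)): arr=[2 18 7 19 21] head=0 tail=0 count=5
After op 6 (write(17)): arr=[17 18 7 19 21] head=1 tail=1 count=5
After op 7 (write(10)): arr=[17 10 7 19 21] head=2 tail=2 count=5
After op 8 (read()): arr=[17 10 7 19 21] head=3 tail=2 count=4
After op 9 (write(20)): arr=[17 10 20 19 21] head=3 tail=3 count=5
After op 10 (write(23)): arr=[17 10 20 23 21] head=4 tail=4 count=5
After op 11 (read()): arr=[17 10 20 23 21] head=0 tail=4 count=4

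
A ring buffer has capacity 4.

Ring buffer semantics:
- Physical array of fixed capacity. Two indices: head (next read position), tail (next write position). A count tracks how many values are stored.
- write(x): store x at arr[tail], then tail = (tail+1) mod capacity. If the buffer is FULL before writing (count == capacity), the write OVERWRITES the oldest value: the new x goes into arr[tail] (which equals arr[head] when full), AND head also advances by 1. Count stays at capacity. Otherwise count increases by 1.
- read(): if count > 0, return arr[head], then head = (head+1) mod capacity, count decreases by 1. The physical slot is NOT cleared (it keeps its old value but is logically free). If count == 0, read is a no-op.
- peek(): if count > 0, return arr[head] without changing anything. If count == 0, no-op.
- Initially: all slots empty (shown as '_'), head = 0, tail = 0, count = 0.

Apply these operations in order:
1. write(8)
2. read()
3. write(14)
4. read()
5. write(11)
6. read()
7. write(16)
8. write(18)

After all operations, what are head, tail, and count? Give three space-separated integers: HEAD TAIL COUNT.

Answer: 3 1 2

Derivation:
After op 1 (write(8)): arr=[8 _ _ _] head=0 tail=1 count=1
After op 2 (read()): arr=[8 _ _ _] head=1 tail=1 count=0
After op 3 (write(14)): arr=[8 14 _ _] head=1 tail=2 count=1
After op 4 (read()): arr=[8 14 _ _] head=2 tail=2 count=0
After op 5 (write(11)): arr=[8 14 11 _] head=2 tail=3 count=1
After op 6 (read()): arr=[8 14 11 _] head=3 tail=3 count=0
After op 7 (write(16)): arr=[8 14 11 16] head=3 tail=0 count=1
After op 8 (write(18)): arr=[18 14 11 16] head=3 tail=1 count=2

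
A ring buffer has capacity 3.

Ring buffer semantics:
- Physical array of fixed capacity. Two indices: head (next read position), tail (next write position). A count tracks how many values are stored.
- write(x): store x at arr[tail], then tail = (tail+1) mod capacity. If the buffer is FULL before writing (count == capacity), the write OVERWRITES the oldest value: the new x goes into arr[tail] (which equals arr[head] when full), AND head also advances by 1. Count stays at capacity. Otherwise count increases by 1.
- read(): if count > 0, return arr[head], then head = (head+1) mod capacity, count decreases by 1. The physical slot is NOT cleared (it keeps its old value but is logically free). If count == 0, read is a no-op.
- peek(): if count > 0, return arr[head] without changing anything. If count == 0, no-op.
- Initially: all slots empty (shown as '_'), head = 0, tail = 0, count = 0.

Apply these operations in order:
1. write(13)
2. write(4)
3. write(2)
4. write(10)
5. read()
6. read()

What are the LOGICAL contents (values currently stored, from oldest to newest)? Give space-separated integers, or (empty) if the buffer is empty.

Answer: 10

Derivation:
After op 1 (write(13)): arr=[13 _ _] head=0 tail=1 count=1
After op 2 (write(4)): arr=[13 4 _] head=0 tail=2 count=2
After op 3 (write(2)): arr=[13 4 2] head=0 tail=0 count=3
After op 4 (write(10)): arr=[10 4 2] head=1 tail=1 count=3
After op 5 (read()): arr=[10 4 2] head=2 tail=1 count=2
After op 6 (read()): arr=[10 4 2] head=0 tail=1 count=1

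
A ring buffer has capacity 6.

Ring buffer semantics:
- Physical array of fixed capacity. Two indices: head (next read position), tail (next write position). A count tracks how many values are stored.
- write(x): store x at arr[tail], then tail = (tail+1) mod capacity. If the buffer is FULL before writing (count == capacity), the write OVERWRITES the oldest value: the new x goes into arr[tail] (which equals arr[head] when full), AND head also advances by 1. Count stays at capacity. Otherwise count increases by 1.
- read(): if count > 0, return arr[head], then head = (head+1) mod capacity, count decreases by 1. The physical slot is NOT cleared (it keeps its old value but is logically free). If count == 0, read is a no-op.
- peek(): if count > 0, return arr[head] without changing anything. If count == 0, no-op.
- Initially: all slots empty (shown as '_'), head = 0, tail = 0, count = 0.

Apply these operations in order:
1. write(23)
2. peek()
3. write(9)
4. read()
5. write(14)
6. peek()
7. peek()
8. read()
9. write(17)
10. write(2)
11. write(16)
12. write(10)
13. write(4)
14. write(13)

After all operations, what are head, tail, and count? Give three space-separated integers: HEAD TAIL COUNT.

After op 1 (write(23)): arr=[23 _ _ _ _ _] head=0 tail=1 count=1
After op 2 (peek()): arr=[23 _ _ _ _ _] head=0 tail=1 count=1
After op 3 (write(9)): arr=[23 9 _ _ _ _] head=0 tail=2 count=2
After op 4 (read()): arr=[23 9 _ _ _ _] head=1 tail=2 count=1
After op 5 (write(14)): arr=[23 9 14 _ _ _] head=1 tail=3 count=2
After op 6 (peek()): arr=[23 9 14 _ _ _] head=1 tail=3 count=2
After op 7 (peek()): arr=[23 9 14 _ _ _] head=1 tail=3 count=2
After op 8 (read()): arr=[23 9 14 _ _ _] head=2 tail=3 count=1
After op 9 (write(17)): arr=[23 9 14 17 _ _] head=2 tail=4 count=2
After op 10 (write(2)): arr=[23 9 14 17 2 _] head=2 tail=5 count=3
After op 11 (write(16)): arr=[23 9 14 17 2 16] head=2 tail=0 count=4
After op 12 (write(10)): arr=[10 9 14 17 2 16] head=2 tail=1 count=5
After op 13 (write(4)): arr=[10 4 14 17 2 16] head=2 tail=2 count=6
After op 14 (write(13)): arr=[10 4 13 17 2 16] head=3 tail=3 count=6

Answer: 3 3 6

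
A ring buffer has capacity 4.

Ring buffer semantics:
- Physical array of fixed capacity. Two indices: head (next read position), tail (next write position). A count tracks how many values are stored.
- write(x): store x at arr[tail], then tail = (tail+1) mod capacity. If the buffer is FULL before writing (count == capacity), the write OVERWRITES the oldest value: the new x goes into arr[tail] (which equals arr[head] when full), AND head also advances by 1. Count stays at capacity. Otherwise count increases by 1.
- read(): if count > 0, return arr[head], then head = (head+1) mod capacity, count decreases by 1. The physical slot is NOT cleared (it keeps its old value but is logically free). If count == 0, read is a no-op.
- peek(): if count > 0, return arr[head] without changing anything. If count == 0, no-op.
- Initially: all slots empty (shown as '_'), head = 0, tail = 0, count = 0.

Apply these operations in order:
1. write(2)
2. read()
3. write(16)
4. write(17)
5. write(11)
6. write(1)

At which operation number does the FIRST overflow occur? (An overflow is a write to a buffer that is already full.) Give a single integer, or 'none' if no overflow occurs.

Answer: none

Derivation:
After op 1 (write(2)): arr=[2 _ _ _] head=0 tail=1 count=1
After op 2 (read()): arr=[2 _ _ _] head=1 tail=1 count=0
After op 3 (write(16)): arr=[2 16 _ _] head=1 tail=2 count=1
After op 4 (write(17)): arr=[2 16 17 _] head=1 tail=3 count=2
After op 5 (write(11)): arr=[2 16 17 11] head=1 tail=0 count=3
After op 6 (write(1)): arr=[1 16 17 11] head=1 tail=1 count=4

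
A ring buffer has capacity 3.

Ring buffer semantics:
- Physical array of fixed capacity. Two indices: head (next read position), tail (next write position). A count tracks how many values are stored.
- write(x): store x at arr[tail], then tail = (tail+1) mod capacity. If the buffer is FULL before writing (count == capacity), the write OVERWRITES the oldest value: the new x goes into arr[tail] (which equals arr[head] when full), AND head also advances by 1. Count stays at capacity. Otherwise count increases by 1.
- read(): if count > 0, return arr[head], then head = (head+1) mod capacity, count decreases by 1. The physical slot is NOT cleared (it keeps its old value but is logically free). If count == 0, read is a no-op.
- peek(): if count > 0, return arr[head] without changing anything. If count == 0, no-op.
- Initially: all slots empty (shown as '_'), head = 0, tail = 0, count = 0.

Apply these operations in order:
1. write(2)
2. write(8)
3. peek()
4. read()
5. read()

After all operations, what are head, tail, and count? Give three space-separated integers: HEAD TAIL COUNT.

Answer: 2 2 0

Derivation:
After op 1 (write(2)): arr=[2 _ _] head=0 tail=1 count=1
After op 2 (write(8)): arr=[2 8 _] head=0 tail=2 count=2
After op 3 (peek()): arr=[2 8 _] head=0 tail=2 count=2
After op 4 (read()): arr=[2 8 _] head=1 tail=2 count=1
After op 5 (read()): arr=[2 8 _] head=2 tail=2 count=0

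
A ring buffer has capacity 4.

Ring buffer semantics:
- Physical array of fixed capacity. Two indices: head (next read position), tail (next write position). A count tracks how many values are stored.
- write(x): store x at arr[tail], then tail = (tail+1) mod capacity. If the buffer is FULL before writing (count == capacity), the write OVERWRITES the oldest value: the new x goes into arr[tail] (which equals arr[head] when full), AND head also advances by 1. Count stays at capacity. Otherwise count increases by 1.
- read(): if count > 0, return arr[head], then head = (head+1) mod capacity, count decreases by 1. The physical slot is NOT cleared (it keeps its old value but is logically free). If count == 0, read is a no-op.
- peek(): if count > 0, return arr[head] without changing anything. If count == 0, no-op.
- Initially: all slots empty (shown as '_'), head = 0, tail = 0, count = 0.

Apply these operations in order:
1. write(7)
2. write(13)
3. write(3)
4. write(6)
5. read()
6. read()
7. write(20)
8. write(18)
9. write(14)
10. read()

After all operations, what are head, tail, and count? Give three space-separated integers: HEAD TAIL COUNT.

Answer: 0 3 3

Derivation:
After op 1 (write(7)): arr=[7 _ _ _] head=0 tail=1 count=1
After op 2 (write(13)): arr=[7 13 _ _] head=0 tail=2 count=2
After op 3 (write(3)): arr=[7 13 3 _] head=0 tail=3 count=3
After op 4 (write(6)): arr=[7 13 3 6] head=0 tail=0 count=4
After op 5 (read()): arr=[7 13 3 6] head=1 tail=0 count=3
After op 6 (read()): arr=[7 13 3 6] head=2 tail=0 count=2
After op 7 (write(20)): arr=[20 13 3 6] head=2 tail=1 count=3
After op 8 (write(18)): arr=[20 18 3 6] head=2 tail=2 count=4
After op 9 (write(14)): arr=[20 18 14 6] head=3 tail=3 count=4
After op 10 (read()): arr=[20 18 14 6] head=0 tail=3 count=3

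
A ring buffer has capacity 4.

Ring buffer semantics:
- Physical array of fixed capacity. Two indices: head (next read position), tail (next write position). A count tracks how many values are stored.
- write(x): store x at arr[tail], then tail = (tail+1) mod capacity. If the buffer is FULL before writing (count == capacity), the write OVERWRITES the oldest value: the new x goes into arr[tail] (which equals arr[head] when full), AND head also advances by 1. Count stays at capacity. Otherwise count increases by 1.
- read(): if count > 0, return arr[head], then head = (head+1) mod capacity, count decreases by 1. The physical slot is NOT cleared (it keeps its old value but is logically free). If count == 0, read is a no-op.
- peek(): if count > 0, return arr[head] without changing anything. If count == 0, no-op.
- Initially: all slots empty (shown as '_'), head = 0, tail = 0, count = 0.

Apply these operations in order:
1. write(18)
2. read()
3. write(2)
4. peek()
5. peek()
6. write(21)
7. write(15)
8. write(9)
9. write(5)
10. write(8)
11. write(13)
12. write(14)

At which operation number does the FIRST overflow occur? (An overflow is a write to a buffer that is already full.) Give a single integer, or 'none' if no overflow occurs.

Answer: 9

Derivation:
After op 1 (write(18)): arr=[18 _ _ _] head=0 tail=1 count=1
After op 2 (read()): arr=[18 _ _ _] head=1 tail=1 count=0
After op 3 (write(2)): arr=[18 2 _ _] head=1 tail=2 count=1
After op 4 (peek()): arr=[18 2 _ _] head=1 tail=2 count=1
After op 5 (peek()): arr=[18 2 _ _] head=1 tail=2 count=1
After op 6 (write(21)): arr=[18 2 21 _] head=1 tail=3 count=2
After op 7 (write(15)): arr=[18 2 21 15] head=1 tail=0 count=3
After op 8 (write(9)): arr=[9 2 21 15] head=1 tail=1 count=4
After op 9 (write(5)): arr=[9 5 21 15] head=2 tail=2 count=4
After op 10 (write(8)): arr=[9 5 8 15] head=3 tail=3 count=4
After op 11 (write(13)): arr=[9 5 8 13] head=0 tail=0 count=4
After op 12 (write(14)): arr=[14 5 8 13] head=1 tail=1 count=4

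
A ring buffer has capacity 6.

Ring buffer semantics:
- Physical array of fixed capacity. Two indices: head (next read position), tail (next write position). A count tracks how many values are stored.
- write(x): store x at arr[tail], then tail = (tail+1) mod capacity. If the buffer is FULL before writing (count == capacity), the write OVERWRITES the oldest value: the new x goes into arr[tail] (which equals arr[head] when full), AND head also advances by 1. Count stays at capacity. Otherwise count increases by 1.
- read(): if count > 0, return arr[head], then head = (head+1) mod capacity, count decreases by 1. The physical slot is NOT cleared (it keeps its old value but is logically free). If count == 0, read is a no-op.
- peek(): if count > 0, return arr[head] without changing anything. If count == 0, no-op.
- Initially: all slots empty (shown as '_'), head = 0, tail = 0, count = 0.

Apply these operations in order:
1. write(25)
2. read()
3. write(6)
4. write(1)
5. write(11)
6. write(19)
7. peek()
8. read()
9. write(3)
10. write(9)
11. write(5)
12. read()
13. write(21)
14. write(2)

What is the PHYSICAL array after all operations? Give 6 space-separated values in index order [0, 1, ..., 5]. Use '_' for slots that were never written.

Answer: 9 5 21 2 19 3

Derivation:
After op 1 (write(25)): arr=[25 _ _ _ _ _] head=0 tail=1 count=1
After op 2 (read()): arr=[25 _ _ _ _ _] head=1 tail=1 count=0
After op 3 (write(6)): arr=[25 6 _ _ _ _] head=1 tail=2 count=1
After op 4 (write(1)): arr=[25 6 1 _ _ _] head=1 tail=3 count=2
After op 5 (write(11)): arr=[25 6 1 11 _ _] head=1 tail=4 count=3
After op 6 (write(19)): arr=[25 6 1 11 19 _] head=1 tail=5 count=4
After op 7 (peek()): arr=[25 6 1 11 19 _] head=1 tail=5 count=4
After op 8 (read()): arr=[25 6 1 11 19 _] head=2 tail=5 count=3
After op 9 (write(3)): arr=[25 6 1 11 19 3] head=2 tail=0 count=4
After op 10 (write(9)): arr=[9 6 1 11 19 3] head=2 tail=1 count=5
After op 11 (write(5)): arr=[9 5 1 11 19 3] head=2 tail=2 count=6
After op 12 (read()): arr=[9 5 1 11 19 3] head=3 tail=2 count=5
After op 13 (write(21)): arr=[9 5 21 11 19 3] head=3 tail=3 count=6
After op 14 (write(2)): arr=[9 5 21 2 19 3] head=4 tail=4 count=6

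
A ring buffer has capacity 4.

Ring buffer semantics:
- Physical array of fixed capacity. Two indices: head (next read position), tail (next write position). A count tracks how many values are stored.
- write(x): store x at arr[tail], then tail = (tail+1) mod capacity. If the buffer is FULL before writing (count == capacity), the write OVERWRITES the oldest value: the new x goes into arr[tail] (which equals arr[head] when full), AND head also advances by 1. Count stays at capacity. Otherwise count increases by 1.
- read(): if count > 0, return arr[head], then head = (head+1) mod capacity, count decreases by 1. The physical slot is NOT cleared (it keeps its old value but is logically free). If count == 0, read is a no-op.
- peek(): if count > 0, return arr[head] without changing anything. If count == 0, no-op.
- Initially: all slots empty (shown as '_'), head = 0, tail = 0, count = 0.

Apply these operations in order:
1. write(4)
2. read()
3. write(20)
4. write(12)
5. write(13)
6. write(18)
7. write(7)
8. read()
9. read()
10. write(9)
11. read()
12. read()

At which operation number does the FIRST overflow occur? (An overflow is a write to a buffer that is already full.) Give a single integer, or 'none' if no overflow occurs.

After op 1 (write(4)): arr=[4 _ _ _] head=0 tail=1 count=1
After op 2 (read()): arr=[4 _ _ _] head=1 tail=1 count=0
After op 3 (write(20)): arr=[4 20 _ _] head=1 tail=2 count=1
After op 4 (write(12)): arr=[4 20 12 _] head=1 tail=3 count=2
After op 5 (write(13)): arr=[4 20 12 13] head=1 tail=0 count=3
After op 6 (write(18)): arr=[18 20 12 13] head=1 tail=1 count=4
After op 7 (write(7)): arr=[18 7 12 13] head=2 tail=2 count=4
After op 8 (read()): arr=[18 7 12 13] head=3 tail=2 count=3
After op 9 (read()): arr=[18 7 12 13] head=0 tail=2 count=2
After op 10 (write(9)): arr=[18 7 9 13] head=0 tail=3 count=3
After op 11 (read()): arr=[18 7 9 13] head=1 tail=3 count=2
After op 12 (read()): arr=[18 7 9 13] head=2 tail=3 count=1

Answer: 7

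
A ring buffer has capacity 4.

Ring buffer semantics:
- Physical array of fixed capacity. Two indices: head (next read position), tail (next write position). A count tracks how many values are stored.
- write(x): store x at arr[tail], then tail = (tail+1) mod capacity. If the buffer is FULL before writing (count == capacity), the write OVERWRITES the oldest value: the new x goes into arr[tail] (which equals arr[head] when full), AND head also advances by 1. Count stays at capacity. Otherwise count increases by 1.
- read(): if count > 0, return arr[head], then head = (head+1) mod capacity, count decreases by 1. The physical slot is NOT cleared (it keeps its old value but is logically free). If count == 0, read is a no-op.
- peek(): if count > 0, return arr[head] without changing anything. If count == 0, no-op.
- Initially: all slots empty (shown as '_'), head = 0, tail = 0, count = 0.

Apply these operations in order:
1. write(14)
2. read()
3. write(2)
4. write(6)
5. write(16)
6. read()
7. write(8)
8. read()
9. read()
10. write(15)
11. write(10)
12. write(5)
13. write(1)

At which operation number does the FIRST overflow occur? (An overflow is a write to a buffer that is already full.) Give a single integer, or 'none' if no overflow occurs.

After op 1 (write(14)): arr=[14 _ _ _] head=0 tail=1 count=1
After op 2 (read()): arr=[14 _ _ _] head=1 tail=1 count=0
After op 3 (write(2)): arr=[14 2 _ _] head=1 tail=2 count=1
After op 4 (write(6)): arr=[14 2 6 _] head=1 tail=3 count=2
After op 5 (write(16)): arr=[14 2 6 16] head=1 tail=0 count=3
After op 6 (read()): arr=[14 2 6 16] head=2 tail=0 count=2
After op 7 (write(8)): arr=[8 2 6 16] head=2 tail=1 count=3
After op 8 (read()): arr=[8 2 6 16] head=3 tail=1 count=2
After op 9 (read()): arr=[8 2 6 16] head=0 tail=1 count=1
After op 10 (write(15)): arr=[8 15 6 16] head=0 tail=2 count=2
After op 11 (write(10)): arr=[8 15 10 16] head=0 tail=3 count=3
After op 12 (write(5)): arr=[8 15 10 5] head=0 tail=0 count=4
After op 13 (write(1)): arr=[1 15 10 5] head=1 tail=1 count=4

Answer: 13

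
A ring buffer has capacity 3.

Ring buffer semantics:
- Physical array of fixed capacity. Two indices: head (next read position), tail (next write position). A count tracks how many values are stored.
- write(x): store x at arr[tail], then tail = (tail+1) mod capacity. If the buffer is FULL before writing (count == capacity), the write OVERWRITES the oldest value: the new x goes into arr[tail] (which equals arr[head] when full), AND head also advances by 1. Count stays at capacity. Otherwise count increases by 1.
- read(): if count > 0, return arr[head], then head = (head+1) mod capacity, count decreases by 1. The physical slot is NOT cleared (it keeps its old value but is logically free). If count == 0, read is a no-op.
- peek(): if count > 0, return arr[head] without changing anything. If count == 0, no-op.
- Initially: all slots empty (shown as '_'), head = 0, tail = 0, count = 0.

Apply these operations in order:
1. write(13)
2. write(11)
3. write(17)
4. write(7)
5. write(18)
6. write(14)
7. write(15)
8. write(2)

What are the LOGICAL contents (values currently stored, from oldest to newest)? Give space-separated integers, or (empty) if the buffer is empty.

After op 1 (write(13)): arr=[13 _ _] head=0 tail=1 count=1
After op 2 (write(11)): arr=[13 11 _] head=0 tail=2 count=2
After op 3 (write(17)): arr=[13 11 17] head=0 tail=0 count=3
After op 4 (write(7)): arr=[7 11 17] head=1 tail=1 count=3
After op 5 (write(18)): arr=[7 18 17] head=2 tail=2 count=3
After op 6 (write(14)): arr=[7 18 14] head=0 tail=0 count=3
After op 7 (write(15)): arr=[15 18 14] head=1 tail=1 count=3
After op 8 (write(2)): arr=[15 2 14] head=2 tail=2 count=3

Answer: 14 15 2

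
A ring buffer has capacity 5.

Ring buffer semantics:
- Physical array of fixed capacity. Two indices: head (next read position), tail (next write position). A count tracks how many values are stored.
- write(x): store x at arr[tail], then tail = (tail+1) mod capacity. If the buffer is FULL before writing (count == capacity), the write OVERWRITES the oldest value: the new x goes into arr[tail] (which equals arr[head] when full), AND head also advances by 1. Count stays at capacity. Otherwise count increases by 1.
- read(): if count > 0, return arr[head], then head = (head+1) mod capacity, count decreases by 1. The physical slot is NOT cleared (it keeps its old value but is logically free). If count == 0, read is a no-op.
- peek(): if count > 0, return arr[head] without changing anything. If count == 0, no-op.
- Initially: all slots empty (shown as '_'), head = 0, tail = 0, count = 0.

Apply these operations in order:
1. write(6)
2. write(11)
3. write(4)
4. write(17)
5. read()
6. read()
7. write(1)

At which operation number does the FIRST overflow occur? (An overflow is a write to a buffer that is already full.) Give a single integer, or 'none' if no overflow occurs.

After op 1 (write(6)): arr=[6 _ _ _ _] head=0 tail=1 count=1
After op 2 (write(11)): arr=[6 11 _ _ _] head=0 tail=2 count=2
After op 3 (write(4)): arr=[6 11 4 _ _] head=0 tail=3 count=3
After op 4 (write(17)): arr=[6 11 4 17 _] head=0 tail=4 count=4
After op 5 (read()): arr=[6 11 4 17 _] head=1 tail=4 count=3
After op 6 (read()): arr=[6 11 4 17 _] head=2 tail=4 count=2
After op 7 (write(1)): arr=[6 11 4 17 1] head=2 tail=0 count=3

Answer: none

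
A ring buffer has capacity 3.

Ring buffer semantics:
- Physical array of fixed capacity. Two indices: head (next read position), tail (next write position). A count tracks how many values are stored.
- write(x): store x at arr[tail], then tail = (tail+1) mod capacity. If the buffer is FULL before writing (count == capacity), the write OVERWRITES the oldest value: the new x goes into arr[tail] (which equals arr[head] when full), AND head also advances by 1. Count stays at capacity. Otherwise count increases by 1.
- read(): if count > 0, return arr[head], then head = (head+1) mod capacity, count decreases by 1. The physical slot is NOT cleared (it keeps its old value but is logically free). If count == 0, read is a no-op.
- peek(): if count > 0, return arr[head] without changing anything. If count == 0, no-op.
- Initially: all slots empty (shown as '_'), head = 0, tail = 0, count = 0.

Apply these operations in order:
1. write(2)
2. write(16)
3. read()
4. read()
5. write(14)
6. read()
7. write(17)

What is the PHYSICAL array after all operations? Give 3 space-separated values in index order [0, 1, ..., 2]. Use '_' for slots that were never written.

After op 1 (write(2)): arr=[2 _ _] head=0 tail=1 count=1
After op 2 (write(16)): arr=[2 16 _] head=0 tail=2 count=2
After op 3 (read()): arr=[2 16 _] head=1 tail=2 count=1
After op 4 (read()): arr=[2 16 _] head=2 tail=2 count=0
After op 5 (write(14)): arr=[2 16 14] head=2 tail=0 count=1
After op 6 (read()): arr=[2 16 14] head=0 tail=0 count=0
After op 7 (write(17)): arr=[17 16 14] head=0 tail=1 count=1

Answer: 17 16 14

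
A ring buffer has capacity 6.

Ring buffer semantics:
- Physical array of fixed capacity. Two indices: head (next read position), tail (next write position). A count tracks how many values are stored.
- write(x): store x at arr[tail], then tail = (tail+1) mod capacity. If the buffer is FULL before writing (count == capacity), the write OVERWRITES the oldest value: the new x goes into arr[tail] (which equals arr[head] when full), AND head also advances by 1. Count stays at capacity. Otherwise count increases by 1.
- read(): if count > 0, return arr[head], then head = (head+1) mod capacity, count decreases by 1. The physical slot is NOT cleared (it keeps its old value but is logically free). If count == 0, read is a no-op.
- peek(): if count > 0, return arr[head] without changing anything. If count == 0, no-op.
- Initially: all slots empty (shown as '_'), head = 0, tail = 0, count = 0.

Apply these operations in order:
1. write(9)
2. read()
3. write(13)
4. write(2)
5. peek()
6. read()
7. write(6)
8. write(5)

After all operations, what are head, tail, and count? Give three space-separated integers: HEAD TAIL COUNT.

Answer: 2 5 3

Derivation:
After op 1 (write(9)): arr=[9 _ _ _ _ _] head=0 tail=1 count=1
After op 2 (read()): arr=[9 _ _ _ _ _] head=1 tail=1 count=0
After op 3 (write(13)): arr=[9 13 _ _ _ _] head=1 tail=2 count=1
After op 4 (write(2)): arr=[9 13 2 _ _ _] head=1 tail=3 count=2
After op 5 (peek()): arr=[9 13 2 _ _ _] head=1 tail=3 count=2
After op 6 (read()): arr=[9 13 2 _ _ _] head=2 tail=3 count=1
After op 7 (write(6)): arr=[9 13 2 6 _ _] head=2 tail=4 count=2
After op 8 (write(5)): arr=[9 13 2 6 5 _] head=2 tail=5 count=3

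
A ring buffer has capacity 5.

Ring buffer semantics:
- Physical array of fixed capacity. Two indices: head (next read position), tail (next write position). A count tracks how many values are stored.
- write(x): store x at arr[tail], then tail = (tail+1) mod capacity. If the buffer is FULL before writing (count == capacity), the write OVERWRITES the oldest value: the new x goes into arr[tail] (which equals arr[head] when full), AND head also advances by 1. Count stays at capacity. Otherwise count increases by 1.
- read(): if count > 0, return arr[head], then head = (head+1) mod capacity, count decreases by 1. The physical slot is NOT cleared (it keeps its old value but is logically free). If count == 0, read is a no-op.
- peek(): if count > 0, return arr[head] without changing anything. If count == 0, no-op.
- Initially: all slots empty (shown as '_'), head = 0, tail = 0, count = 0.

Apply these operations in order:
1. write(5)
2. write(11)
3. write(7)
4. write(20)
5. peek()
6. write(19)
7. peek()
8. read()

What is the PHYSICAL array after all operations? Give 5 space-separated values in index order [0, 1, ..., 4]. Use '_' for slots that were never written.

Answer: 5 11 7 20 19

Derivation:
After op 1 (write(5)): arr=[5 _ _ _ _] head=0 tail=1 count=1
After op 2 (write(11)): arr=[5 11 _ _ _] head=0 tail=2 count=2
After op 3 (write(7)): arr=[5 11 7 _ _] head=0 tail=3 count=3
After op 4 (write(20)): arr=[5 11 7 20 _] head=0 tail=4 count=4
After op 5 (peek()): arr=[5 11 7 20 _] head=0 tail=4 count=4
After op 6 (write(19)): arr=[5 11 7 20 19] head=0 tail=0 count=5
After op 7 (peek()): arr=[5 11 7 20 19] head=0 tail=0 count=5
After op 8 (read()): arr=[5 11 7 20 19] head=1 tail=0 count=4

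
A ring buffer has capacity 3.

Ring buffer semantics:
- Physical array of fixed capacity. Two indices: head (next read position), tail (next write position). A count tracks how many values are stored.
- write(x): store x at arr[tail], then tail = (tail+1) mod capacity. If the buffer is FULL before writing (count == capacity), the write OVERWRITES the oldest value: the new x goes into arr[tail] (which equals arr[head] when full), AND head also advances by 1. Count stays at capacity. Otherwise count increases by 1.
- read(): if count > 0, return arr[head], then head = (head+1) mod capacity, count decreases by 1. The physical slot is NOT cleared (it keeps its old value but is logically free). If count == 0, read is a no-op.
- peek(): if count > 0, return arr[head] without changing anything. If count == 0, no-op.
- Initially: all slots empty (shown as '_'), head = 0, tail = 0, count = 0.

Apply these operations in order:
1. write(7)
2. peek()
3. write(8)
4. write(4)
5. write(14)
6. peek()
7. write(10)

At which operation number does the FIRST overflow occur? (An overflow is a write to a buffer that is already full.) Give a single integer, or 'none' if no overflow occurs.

Answer: 5

Derivation:
After op 1 (write(7)): arr=[7 _ _] head=0 tail=1 count=1
After op 2 (peek()): arr=[7 _ _] head=0 tail=1 count=1
After op 3 (write(8)): arr=[7 8 _] head=0 tail=2 count=2
After op 4 (write(4)): arr=[7 8 4] head=0 tail=0 count=3
After op 5 (write(14)): arr=[14 8 4] head=1 tail=1 count=3
After op 6 (peek()): arr=[14 8 4] head=1 tail=1 count=3
After op 7 (write(10)): arr=[14 10 4] head=2 tail=2 count=3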